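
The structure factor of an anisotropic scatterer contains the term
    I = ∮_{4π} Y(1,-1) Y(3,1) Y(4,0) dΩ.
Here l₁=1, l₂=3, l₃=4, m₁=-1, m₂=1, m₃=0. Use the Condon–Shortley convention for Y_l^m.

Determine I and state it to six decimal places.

Rules hold: Σm=0, L=8 even, 2≤4≤4.
N = 3·7·9 = 189
Δ = 0!·2!·6!/9! = 1/252
Racah Σ t=0..0: t=0:+1/36 = 1/36
⇒ 3j(1 3 4; 0 0 0)² = 4/63, sgn +1
Racah Σ t=0..0: t=0:+1/96 = 1/96
⇒ 3j(1 3 4; -1 1 0)² = 1/42, sgn +1
4πI² = N·(3j₀)²·(3jₘ)² = 2/7
I = +1·√(0.285714/4π) = 0.15078601

0.150786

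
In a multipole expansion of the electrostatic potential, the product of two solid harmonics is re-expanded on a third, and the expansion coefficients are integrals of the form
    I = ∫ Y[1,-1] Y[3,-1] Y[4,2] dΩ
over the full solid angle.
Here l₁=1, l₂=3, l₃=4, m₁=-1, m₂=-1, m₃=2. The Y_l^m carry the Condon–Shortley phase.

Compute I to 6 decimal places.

0.238414

Checks pass: Σm=0; 8 even; l₃=4∈[2,4].
(2·1+1)(2·3+1)(2·4+1) = 189
Δ: 0! 2! 6! / 9! → 1/252
sum: t=0:+1/36 = 1/36
3j²(1 3 4; 0 0 0) = Δ·Π!·Σ² = 4/63  (sign +1)
sum: t=0:+1/96 = 1/96
3j²(1 3 4; -1 -1 2) = Δ·Π!·Σ² = 5/84  (sign +1)
combine: 4πI² = 189·4/63·5/84 = 5/7
take √, sign +1: I = 0.23841361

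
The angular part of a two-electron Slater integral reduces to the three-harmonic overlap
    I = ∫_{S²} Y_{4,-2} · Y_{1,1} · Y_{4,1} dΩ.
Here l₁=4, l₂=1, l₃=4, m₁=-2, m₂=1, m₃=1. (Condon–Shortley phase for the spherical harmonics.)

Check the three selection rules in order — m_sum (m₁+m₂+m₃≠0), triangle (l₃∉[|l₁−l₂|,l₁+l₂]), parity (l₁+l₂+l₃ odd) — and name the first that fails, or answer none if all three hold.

m₁+m₂+m₃ = -2 + 1 + 1 = 0  ✓
triangle: |4−1|=3 ≤ l₃=4 ≤ 4+1=5  ✓
parity: l₁+l₂+l₃ = 9 is odd  ✗

parity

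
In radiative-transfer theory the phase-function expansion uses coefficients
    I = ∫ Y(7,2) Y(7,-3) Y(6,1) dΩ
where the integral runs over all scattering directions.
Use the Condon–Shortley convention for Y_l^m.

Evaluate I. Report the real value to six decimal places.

-0.088297

m-sum 0 ✓  L=20 even ✓  0≤6≤14 ✓
Π(2lᵢ+1) = 15×15×13 = 2925
triangle coeff Δ(7,7,6) = 1/2444321880
Σ_t [1,7]: t=1:−1/2612736000 t=2:+1/20736000 t=3:−1/1658880 t=4:+1/746496 t=5:−1/1658880 t=6:+1/20736000 t=7:−1/2612736000 = 1/4354560
(3j)²=1000/138567 [(7 7 6; 0 0 0)], sign=+1
Σ_t [0,4]: t=0:+1/232243200 t=1:−1/8709120 t=2:+1/2488320 t=3:−1/4147200 t=4:+1/49766400 = 7/99532800
(3j)²=1715/369512 [(7 7 6; 2 -3 1)], sign=-1
⇒ 4πI² = 16078125/164109517
I = (-1)√(16078125/164109517/(4π)) = -0.08829699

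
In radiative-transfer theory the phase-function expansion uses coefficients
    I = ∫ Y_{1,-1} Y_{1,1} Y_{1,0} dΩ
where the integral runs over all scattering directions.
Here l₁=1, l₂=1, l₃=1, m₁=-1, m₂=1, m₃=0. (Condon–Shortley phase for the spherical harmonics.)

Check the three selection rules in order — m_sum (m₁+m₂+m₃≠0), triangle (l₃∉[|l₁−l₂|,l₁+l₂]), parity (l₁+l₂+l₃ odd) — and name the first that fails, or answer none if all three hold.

azimuthal sum: -1 + 1 + 0 = 0  ✓
0 ≤ 1 ≤ 2 (triangle on l)  ✓
L = 1 + 1 + 1 = 3 (odd)  ✗

parity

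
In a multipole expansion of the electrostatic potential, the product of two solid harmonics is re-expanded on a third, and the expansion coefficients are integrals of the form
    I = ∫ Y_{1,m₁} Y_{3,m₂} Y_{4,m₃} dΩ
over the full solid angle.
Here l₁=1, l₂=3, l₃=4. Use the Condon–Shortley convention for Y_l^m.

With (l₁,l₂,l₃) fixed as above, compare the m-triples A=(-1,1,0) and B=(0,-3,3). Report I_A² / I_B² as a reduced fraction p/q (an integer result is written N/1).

6/7

l's match ⇒ only the (l;m) 3-j factors differ between A and B.
A: triangle coeff Δ(1,3,4) = 1/252; Σ_t [0,0]: t=0:+1/96 = 1/96; (3j)²=1/42 [(1 3 4; -1 1 0)], sign=+1
B: triangle coeff Δ(1,3,4) = 1/252; Σ_t [0,0]: t=0:+1/720 = 1/720; (3j)²=1/36 [(1 3 4; 0 -3 3)], sign=-1
I_A²/I_B² = (1/42)/(1/36) = 6/7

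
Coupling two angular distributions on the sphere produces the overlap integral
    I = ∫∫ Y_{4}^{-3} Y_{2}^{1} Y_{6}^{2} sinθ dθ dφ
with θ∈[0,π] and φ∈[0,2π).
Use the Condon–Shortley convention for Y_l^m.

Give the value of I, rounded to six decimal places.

m-sum 0 ✓  L=12 even ✓  2≤6≤6 ✓
Π(2lᵢ+1) = 9×5×13 = 585
triangle coeff Δ(4,2,6) = 1/6435
Σ_t [0,0]: t=0:+1/2304 = 1/2304
(3j)²=5/143 [(4 2 6; 0 0 0)], sign=+1
Σ_t [0,0]: t=0:+1/30240 = 1/30240
(3j)²=32/6435 [(4 2 6; -3 1 2)], sign=+1
⇒ 4πI² = 160/1573
I = (+1)√(160/1573/(4π)) = 0.08996855

0.089969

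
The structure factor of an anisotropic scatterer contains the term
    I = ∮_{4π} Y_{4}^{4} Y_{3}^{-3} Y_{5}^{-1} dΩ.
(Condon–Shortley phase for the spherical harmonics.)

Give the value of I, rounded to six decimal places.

Checks pass: Σm=0; 12 even; l₃=5∈[1,7].
(2·4+1)(2·3+1)(2·5+1) = 693
Δ: 2! 6! 4! / 13! → 1/180180
sum: t=0:+1/576 t=1:−1/144 t=2:+1/576 = -1/288
3j²(4 3 5; 0 0 0) = Δ·Π!·Σ² = 20/1001  (sign +1)
sum: t=0:+1/34560 = 1/34560
3j²(4 3 5; 4 -3 -1) = Δ·Π!·Σ² = 1/429  (sign +1)
combine: 4πI² = 693·20/1001·1/429 = 60/1859
take √, sign +1: I = 0.05067935

0.050679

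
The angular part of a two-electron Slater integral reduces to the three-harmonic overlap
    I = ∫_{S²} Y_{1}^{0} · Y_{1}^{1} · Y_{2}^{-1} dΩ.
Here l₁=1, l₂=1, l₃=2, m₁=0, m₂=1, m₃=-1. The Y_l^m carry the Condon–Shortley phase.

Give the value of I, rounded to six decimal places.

Checks pass: Σm=0; 4 even; l₃=2∈[0,2].
(2·1+1)(2·1+1)(2·2+1) = 45
Δ: 0! 2! 2! / 5! → 1/30
sum: t=0:+1/1 = 1/1
3j²(1 1 2; 0 0 0) = Δ·Π!·Σ² = 2/15  (sign +1)
sum: t=0:+1/2 = 1/2
3j²(1 1 2; 0 1 -1) = Δ·Π!·Σ² = 1/10  (sign -1)
combine: 4πI² = 45·2/15·1/10 = 3/5
take √, sign -1: I = -0.21850969

-0.218510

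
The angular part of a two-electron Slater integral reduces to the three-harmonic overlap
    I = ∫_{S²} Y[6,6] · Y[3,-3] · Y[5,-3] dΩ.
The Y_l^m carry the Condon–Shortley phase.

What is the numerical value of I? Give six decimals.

-0.119512

Rules hold: Σm=0, L=14 even, 3≤5≤9.
N = 13·7·11 = 1001
Δ = 4!·8!·2!/15! = 1/675675
Racah Σ t=1..3: t=1:−1/8640 t=2:+1/2304 t=3:−1/8640 = 7/34560
⇒ 3j(6 3 5; 0 0 0)² = 7/429, sgn -1
Racah Σ t=0..0: t=0:+1/1935360 = 1/1935360
⇒ 3j(6 3 5; 6 -3 -3)² = 1/91, sgn +1
4πI² = N·(3j₀)²·(3jₘ)² = 7/39
I = -1·√(0.179487/4π) = -0.11951207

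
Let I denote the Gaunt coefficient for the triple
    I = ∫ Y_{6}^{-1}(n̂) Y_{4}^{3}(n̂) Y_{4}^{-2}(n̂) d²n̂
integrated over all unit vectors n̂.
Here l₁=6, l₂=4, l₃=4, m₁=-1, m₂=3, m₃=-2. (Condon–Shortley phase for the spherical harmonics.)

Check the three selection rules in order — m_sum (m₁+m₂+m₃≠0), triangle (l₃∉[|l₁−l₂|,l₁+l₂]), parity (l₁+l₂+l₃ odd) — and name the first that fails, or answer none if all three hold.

Σmᵢ = 0  ✓
l₃∈[|l₁−l₂|,l₁+l₂]=[2,10], have l₃=4  ✓
Σlᵢ = 14 ⇒ even  ✓

none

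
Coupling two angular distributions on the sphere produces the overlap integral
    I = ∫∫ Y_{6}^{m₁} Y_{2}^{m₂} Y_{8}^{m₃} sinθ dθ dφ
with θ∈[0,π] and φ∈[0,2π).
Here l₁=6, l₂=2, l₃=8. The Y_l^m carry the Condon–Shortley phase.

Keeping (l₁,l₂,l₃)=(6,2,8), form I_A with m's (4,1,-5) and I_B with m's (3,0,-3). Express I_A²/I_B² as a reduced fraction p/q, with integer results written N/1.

39/25

Same 6,2,8: normalisation and zero-m 3j drop out of the ratio.
A: Δ: 0! 12! 4! / 17! → 1/30940; sum: t=0:+1/43545600 = 1/43545600; 3j²(6 2 8; 4 1 -5) = Δ·Π!·Σ² = 33/1190  (sign -1)
B: Δ: 0! 12! 4! / 17! → 1/30940; sum: t=0:+1/8709120 = 1/8709120; 3j²(6 2 8; 3 0 -3) = Δ·Π!·Σ² = 55/3094  (sign -1)
I_A²/I_B² = (33/1190)/(55/3094) = 39/25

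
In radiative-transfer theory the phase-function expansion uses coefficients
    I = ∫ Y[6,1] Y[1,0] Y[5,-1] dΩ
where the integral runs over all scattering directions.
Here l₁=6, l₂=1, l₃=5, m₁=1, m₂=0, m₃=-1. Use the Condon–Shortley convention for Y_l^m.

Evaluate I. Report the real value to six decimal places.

-0.241725

Rules hold: Σm=0, L=12 even, 5≤5≤7.
N = 13·3·11 = 429
Δ = 2!·10!·0!/13! = 1/858
Racah Σ t=1..1: t=1:−1/14400 = -1/14400
⇒ 3j(6 1 5; 0 0 0)² = 6/143, sgn +1
Racah Σ t=1..1: t=1:−1/17280 = -1/17280
⇒ 3j(6 1 5; 1 0 -1)² = 35/858, sgn -1
4πI² = N·(3j₀)²·(3jₘ)² = 105/143
I = -1·√(0.734266/4π) = -0.24172507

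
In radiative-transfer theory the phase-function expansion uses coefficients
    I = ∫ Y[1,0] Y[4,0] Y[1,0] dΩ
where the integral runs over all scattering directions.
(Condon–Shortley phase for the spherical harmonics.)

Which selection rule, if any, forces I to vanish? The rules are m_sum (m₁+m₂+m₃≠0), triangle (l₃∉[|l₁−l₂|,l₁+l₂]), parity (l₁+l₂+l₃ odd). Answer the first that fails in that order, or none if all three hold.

triangle

m₁+m₂+m₃ = 0 + 0 + 0 = 0  ✓
triangle: |1−4|=3 ≤ l₃=1 ≤ 1+4=5  ✗
parity: l₁+l₂+l₃ = 6 is even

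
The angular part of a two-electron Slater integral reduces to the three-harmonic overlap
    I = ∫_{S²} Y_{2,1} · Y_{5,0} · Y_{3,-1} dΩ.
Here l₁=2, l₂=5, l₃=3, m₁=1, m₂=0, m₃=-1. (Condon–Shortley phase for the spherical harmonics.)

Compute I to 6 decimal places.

Rules hold: Σm=0, L=10 even, 3≤3≤7.
N = 5·11·7 = 385
Δ = 4!·0!·6!/11! = 1/2310
Racah Σ t=2..2: t=2:+1/144 = 1/144
⇒ 3j(2 5 3; 0 0 0)² = 10/231, sgn -1
Racah Σ t=1..1: t=1:−1/288 = -1/288
⇒ 3j(2 5 3; 1 0 -1)² = 5/231, sgn -1
4πI² = N·(3j₀)²·(3jₘ)² = 250/693
I = +1·√(0.36075/4π) = 0.16943318

0.169433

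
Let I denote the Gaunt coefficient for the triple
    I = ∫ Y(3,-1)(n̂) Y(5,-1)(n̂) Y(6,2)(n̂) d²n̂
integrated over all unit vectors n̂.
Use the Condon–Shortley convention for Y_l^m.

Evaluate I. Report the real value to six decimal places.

0.134828

Rules hold: Σm=0, L=14 even, 2≤6≤8.
N = 7·11·13 = 1001
Δ = 2!·4!·8!/15! = 1/675675
Racah Σ t=0..2: t=0:+1/8640 t=1:−1/2304 t=2:+1/8640 = -7/34560
⇒ 3j(3 5 6; 0 0 0)² = 7/429, sgn -1
Racah Σ t=0..2: t=0:+1/27648 t=1:−1/4320 t=2:+1/11520 = -1/9216
⇒ 3j(3 5 6; -1 -1 2)² = 2/143, sgn -1
4πI² = N·(3j₀)²·(3jₘ)² = 98/429
I = +1·√(0.228438/4π) = 0.13482780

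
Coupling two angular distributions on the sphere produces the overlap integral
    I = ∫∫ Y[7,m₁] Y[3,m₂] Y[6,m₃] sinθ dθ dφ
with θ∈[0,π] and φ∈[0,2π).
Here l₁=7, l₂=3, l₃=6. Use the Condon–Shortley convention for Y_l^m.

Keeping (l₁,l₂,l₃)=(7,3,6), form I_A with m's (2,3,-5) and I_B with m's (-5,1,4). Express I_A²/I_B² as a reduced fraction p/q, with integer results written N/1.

375/841

Same 7,3,6: normalisation and zero-m 3j drop out of the ratio.
A: Δ: 4! 10! 2! / 17! → 1/2042040; sum: t=4:+1/17418240 = 1/17418240; 3j²(7 3 6; 2 3 -5) = Δ·Π!·Σ² = 25/12376  (sign -1)
B: Δ: 4! 10! 2! / 17! → 1/2042040; sum: t=2:+1/29030400 t=3:−1/2177280 t=4:+1/3870720 = -29/174182400; 3j²(7 3 6; -5 1 4) = Δ·Π!·Σ² = 841/185640  (sign -1)
I_A²/I_B² = (25/12376)/(841/185640) = 375/841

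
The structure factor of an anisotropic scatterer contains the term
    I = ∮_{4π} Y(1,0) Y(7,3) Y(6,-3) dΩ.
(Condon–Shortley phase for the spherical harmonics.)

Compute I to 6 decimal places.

-0.221293

Rules hold: Σm=0, L=14 even, 6≤6≤8.
N = 3·15·13 = 585
Δ = 2!·0!·12!/15! = 1/1365
Racah Σ t=1..1: t=1:−1/518400 = -1/518400
⇒ 3j(1 7 6; 0 0 0)² = 7/195, sgn -1
Racah Σ t=1..1: t=1:−1/2177280 = -1/2177280
⇒ 3j(1 7 6; 0 3 -3)² = 8/273, sgn +1
4πI² = N·(3j₀)²·(3jₘ)² = 8/13
I = -1·√(0.615385/4π) = -0.22129336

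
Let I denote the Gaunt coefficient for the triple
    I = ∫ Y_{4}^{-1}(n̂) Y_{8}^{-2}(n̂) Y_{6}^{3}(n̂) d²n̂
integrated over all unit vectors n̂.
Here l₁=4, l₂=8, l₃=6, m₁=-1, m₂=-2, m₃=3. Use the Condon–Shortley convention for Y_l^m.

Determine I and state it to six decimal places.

Rules hold: Σm=0, L=18 even, 4≤6≤12.
N = 9·17·13 = 1989
Δ = 6!·2!·10!/19! = 1/23279256
Racah Σ t=2..4: t=2:+1/1658880 t=3:−1/518400 t=4:+1/1658880 = -1/1382400
⇒ 3j(4 8 6; 0 0 0)² = 504/46189, sgn -1
Racah Σ t=3..5: t=3:−1/2177280 t=4:+1/3870720 t=5:−1/87091200 = -37/174182400
⇒ 3j(4 8 6; -1 -2 3)² = 20535/2586584, sgn +1
4πI² = N·(3j₀)²·(3jₘ)² = 1663335/9653501
I = -1·√(0.172304/4π) = -0.11709612

-0.117096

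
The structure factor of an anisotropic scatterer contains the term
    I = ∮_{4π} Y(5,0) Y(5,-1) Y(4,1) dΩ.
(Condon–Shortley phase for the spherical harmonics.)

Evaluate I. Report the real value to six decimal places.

-0.053153

Checks pass: Σm=0; 14 even; l₃=4∈[0,10].
(2·5+1)(2·5+1)(2·4+1) = 1089
Δ: 6! 4! 4! / 15! → 1/3153150
sum: t=1:−1/69120 t=2:+1/1728 t=3:−1/576 t=4:+1/1728 t=5:−1/69120 = -7/11520
3j²(5 5 4; 0 0 0) = Δ·Π!·Σ² = 2/143  (sign -1)
sum: t=1:−1/17280 t=2:+1/1152 t=3:−1/864 t=4:+1/6912 = -7/34560
3j²(5 5 4; 0 -1 1) = Δ·Π!·Σ² = 1/429  (sign +1)
combine: 4πI² = 1089·2/143·1/429 = 6/169
take √, sign -1: I = -0.05315295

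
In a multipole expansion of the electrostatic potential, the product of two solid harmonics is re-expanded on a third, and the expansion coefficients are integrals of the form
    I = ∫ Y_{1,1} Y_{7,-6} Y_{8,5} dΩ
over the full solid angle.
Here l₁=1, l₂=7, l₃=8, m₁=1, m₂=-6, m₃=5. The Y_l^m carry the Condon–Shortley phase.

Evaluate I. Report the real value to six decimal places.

-0.052996

Checks pass: Σm=0; 16 even; l₃=8∈[6,8].
(2·1+1)(2·7+1)(2·8+1) = 765
Δ: 0! 2! 14! / 17! → 1/2040
sum: t=0:+1/25401600 = 1/25401600
3j²(1 7 8; 0 0 0) = Δ·Π!·Σ² = 8/255  (sign +1)
sum: t=0:+1/12454041600 = 1/12454041600
3j²(1 7 8; 1 -6 5) = Δ·Π!·Σ² = 1/680  (sign -1)
combine: 4πI² = 765·8/255·1/680 = 3/85
take √, sign -1: I = -0.05299638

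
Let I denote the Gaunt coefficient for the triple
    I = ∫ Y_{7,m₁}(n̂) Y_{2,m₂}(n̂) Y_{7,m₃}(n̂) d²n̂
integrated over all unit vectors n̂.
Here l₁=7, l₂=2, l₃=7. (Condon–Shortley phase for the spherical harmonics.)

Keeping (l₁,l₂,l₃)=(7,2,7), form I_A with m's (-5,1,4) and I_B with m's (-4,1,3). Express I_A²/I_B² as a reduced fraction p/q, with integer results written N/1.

Shared (l₁,l₂,l₃)=(7,2,7): N and (l;000)² cancel in I_A²/I_B².
A: Δ = 2!·12!·2!/17! = 1/185640; Racah Σ t=1..2: t=1:−1/79833600 t=2:+1/14515200 = 1/17740800; ⇒ 3j(7 2 7; -5 1 4)² = 729/30940, sgn -1
B: Δ = 2!·12!·2!/17! = 1/185640; Racah Σ t=1..2: t=1:−1/14515200 t=2:+1/4354560 = 1/6220800; ⇒ 3j(7 2 7; -4 1 3)² = 77/4420, sgn +1
I_A²/I_B² = (729/30940)/(77/4420) = 729/539

729/539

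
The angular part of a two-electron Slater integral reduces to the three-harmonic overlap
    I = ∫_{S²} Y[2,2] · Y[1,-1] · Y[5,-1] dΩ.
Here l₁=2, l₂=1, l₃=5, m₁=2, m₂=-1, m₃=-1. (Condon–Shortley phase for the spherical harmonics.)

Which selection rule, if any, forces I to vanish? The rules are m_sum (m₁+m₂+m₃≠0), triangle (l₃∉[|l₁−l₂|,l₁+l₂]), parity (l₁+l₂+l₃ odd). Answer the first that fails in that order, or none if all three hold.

triangle

Σmᵢ = 0  ✓
l₃∈[|l₁−l₂|,l₁+l₂]=[1,3], have l₃=5  ✗
Σlᵢ = 8 ⇒ even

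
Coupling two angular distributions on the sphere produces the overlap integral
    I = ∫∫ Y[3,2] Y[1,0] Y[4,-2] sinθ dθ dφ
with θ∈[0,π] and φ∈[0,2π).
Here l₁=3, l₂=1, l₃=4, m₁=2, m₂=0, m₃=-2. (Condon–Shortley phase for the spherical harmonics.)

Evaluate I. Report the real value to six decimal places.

0.213244

Checks pass: Σm=0; 8 even; l₃=4∈[2,4].
(2·3+1)(2·1+1)(2·4+1) = 189
Δ: 0! 6! 2! / 9! → 1/252
sum: t=0:+1/36 = 1/36
3j²(3 1 4; 0 0 0) = Δ·Π!·Σ² = 4/63  (sign +1)
sum: t=0:+1/120 = 1/120
3j²(3 1 4; 2 0 -2) = Δ·Π!·Σ² = 1/21  (sign +1)
combine: 4πI² = 189·4/63·1/21 = 4/7
take √, sign +1: I = 0.21324362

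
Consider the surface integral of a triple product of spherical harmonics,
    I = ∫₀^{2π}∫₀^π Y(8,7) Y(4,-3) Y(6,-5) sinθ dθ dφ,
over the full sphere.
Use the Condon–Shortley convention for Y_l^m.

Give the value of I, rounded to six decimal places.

Σmᵢ = -1 ≠ 0, so the φ-integral vanishes; I = 0

0.000000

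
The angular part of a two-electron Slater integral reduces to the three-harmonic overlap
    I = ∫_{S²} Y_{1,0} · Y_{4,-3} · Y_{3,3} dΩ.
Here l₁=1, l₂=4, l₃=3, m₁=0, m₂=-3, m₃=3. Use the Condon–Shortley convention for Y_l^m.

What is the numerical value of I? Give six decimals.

Checks pass: Σm=0; 8 even; l₃=3∈[3,5].
(2·1+1)(2·4+1)(2·3+1) = 189
Δ: 2! 0! 6! / 9! → 1/252
sum: t=1:−1/36 = -1/36
3j²(1 4 3; 0 0 0) = Δ·Π!·Σ² = 4/63  (sign +1)
sum: t=1:−1/720 = -1/720
3j²(1 4 3; 0 -3 3) = Δ·Π!·Σ² = 1/36  (sign -1)
combine: 4πI² = 189·4/63·1/36 = 1/3
take √, sign -1: I = -0.16286750

-0.162868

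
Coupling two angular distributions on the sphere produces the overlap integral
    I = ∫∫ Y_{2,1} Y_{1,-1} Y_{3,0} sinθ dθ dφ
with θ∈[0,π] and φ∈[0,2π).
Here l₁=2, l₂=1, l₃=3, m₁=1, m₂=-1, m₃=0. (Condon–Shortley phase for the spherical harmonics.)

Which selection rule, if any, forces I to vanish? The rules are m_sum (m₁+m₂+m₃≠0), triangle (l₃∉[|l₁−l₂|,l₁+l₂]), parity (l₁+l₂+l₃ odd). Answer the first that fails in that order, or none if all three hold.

Σmᵢ = 0  ✓
l₃∈[|l₁−l₂|,l₁+l₂]=[1,3], have l₃=3  ✓
Σlᵢ = 6 ⇒ even  ✓

none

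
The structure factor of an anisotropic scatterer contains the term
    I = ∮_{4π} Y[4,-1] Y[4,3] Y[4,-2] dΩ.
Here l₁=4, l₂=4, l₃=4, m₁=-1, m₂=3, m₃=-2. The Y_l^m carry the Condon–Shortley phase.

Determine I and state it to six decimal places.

-0.063661

m-sum 0 ✓  L=12 even ✓  0≤4≤8 ✓
Π(2lᵢ+1) = 9×9×9 = 729
triangle coeff Δ(4,4,4) = 1/450450
Σ_t [0,4]: t=0:+1/13824 t=1:−1/216 t=2:+1/64 t=3:−1/216 t=4:+1/13824 = 5/768
(3j)²=18/1001 [(4 4 4; 0 0 0)], sign=+1
Σ_t [3,4]: t=3:−1/576 t=4:+1/864 = -1/1728
(3j)²=5/1287 [(4 4 4; -1 3 -2)], sign=-1
⇒ 4πI² = 7290/143143
I = (-1)√(7290/143143/(4π)) = -0.06366105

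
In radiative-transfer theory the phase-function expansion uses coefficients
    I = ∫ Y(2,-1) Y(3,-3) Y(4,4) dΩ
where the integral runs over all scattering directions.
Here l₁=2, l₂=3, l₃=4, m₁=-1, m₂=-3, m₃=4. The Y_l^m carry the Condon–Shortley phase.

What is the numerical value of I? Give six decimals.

0.000000

l₁+l₂+l₃=9 is odd: 3j(l;000)=0 ⇒ I=0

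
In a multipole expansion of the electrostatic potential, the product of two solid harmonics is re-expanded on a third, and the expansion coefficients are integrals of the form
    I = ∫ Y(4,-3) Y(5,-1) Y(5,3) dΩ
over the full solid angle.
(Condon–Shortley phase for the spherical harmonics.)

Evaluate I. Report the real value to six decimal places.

-3 − 1 + 3 = -1 ≠ 0: azimuthal integral kills it; I = 0

0.000000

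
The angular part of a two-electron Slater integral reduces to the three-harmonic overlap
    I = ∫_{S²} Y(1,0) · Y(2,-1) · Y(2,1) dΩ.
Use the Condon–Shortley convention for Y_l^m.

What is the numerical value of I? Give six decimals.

l₁+l₂+l₃=5 is odd: 3j(l;000)=0 ⇒ I=0

0.000000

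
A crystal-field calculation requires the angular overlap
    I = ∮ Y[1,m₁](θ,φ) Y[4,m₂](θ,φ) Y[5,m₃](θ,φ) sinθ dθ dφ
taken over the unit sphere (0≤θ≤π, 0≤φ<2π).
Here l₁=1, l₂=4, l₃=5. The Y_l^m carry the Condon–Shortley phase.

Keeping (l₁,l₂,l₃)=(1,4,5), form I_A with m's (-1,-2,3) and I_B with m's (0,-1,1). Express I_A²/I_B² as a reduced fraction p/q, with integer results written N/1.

Same 1,4,5: normalisation and zero-m 3j drop out of the ratio.
A: Δ: 0! 2! 8! / 11! → 1/495; sum: t=0:+1/2880 = 1/2880; 3j²(1 4 5; -1 -2 3) = Δ·Π!·Σ² = 28/495  (sign +1)
B: Δ: 0! 2! 8! / 11! → 1/495; sum: t=0:+1/720 = 1/720; 3j²(1 4 5; 0 -1 1) = Δ·Π!·Σ² = 8/165  (sign +1)
I_A²/I_B² = (28/495)/(8/165) = 7/6

7/6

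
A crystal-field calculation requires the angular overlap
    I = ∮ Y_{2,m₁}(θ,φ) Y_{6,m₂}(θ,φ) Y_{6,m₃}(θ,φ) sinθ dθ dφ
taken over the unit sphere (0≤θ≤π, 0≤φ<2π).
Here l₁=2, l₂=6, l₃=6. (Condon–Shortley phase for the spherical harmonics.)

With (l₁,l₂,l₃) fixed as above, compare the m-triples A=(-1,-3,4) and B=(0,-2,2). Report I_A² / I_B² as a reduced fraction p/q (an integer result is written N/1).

49/20

l's match ⇒ only the (l;m) 3-j factors differ between A and B.
A: triangle coeff Δ(2,6,6) = 1/90090; Σ_t [1,2]: t=1:−1/161280 t=2:+1/725760 = -1/207360; (3j)²=7/286 [(2 6 6; -1 -3 4)], sign=-1
B: triangle coeff Δ(2,6,6) = 1/90090; Σ_t [0,2]: t=0:+1/69120 t=1:−1/30240 t=2:+1/322560 = -1/64512; (3j)²=10/1001 [(2 6 6; 0 -2 2)], sign=-1
I_A²/I_B² = (7/286)/(10/1001) = 49/20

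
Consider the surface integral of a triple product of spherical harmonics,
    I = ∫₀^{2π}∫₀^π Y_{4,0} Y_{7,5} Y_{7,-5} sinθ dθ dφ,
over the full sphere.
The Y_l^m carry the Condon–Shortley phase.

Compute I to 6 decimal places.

0.143298

Checks pass: Σm=0; 18 even; l₃=7∈[3,11].
(2·4+1)(2·7+1)(2·7+1) = 2025
Δ: 4! 4! 10! / 19! → 1/58198140
sum: t=0:+1/17418240 t=1:−1/622080 t=2:+1/230400 t=3:−1/622080 t=4:+1/17418240 = 1/806400
3j²(4 7 7; 0 0 0) = Δ·Π!·Σ² = 2268/230945  (sign -1)
sum: t=2:+1/58060800 t=3:−1/13063680 t=4:+1/46448640 = -79/2090188800
3j²(4 7 7; 0 5 -5) = Δ·Π!·Σ² = 68651/5290740  (sign -1)
combine: 4πI² = 2025·2268/230945·68651/5290740 = 4549689/17631601
take √, sign +1: I = 0.14329797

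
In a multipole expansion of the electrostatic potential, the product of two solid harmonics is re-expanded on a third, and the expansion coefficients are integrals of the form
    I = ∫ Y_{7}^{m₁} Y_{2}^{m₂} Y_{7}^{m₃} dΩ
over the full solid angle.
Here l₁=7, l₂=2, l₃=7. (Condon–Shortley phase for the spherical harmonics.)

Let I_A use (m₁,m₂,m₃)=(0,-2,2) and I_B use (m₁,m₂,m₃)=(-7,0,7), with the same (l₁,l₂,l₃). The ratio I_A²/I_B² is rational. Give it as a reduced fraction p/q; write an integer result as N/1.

648/1183

Shared (l₁,l₂,l₃)=(7,2,7): N and (l;000)² cancel in I_A²/I_B².
A: Δ = 2!·12!·2!/17! = 1/185640; Racah Σ t=0..0: t=0:+1/2419200 = 1/2419200; ⇒ 3j(7 2 7; 0 -2 2)² = 27/1105, sgn -1
B: Δ = 2!·12!·2!/17! = 1/185640; Racah Σ t=2..2: t=2:+1/1916006400 = 1/1916006400; ⇒ 3j(7 2 7; -7 0 7)² = 91/2040, sgn +1
I_A²/I_B² = (27/1105)/(91/2040) = 648/1183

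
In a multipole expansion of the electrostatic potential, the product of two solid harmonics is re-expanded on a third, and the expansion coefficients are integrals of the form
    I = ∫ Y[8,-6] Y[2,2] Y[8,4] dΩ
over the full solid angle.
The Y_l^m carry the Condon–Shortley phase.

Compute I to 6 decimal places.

m-sum 0 ✓  L=18 even ✓  6≤8≤10 ✓
Π(2lᵢ+1) = 17×5×17 = 1445
triangle coeff Δ(8,2,8) = 1/348840
Σ_t [0,2]: t=0:+1/116121600 t=1:−1/25401600 t=2:+1/116121600 = -1/45158400
(3j)²=24/1615 [(8 2 8; 0 0 0)], sign=-1
Σ_t [2,2]: t=2:+1/3832012800 = 1/3832012800
(3j)²=91/9690 [(8 2 8; -6 2 4)], sign=+1
⇒ 4πI² = 364/1805
I = (-1)√(364/1805/(4π)) = -0.12667974

-0.126680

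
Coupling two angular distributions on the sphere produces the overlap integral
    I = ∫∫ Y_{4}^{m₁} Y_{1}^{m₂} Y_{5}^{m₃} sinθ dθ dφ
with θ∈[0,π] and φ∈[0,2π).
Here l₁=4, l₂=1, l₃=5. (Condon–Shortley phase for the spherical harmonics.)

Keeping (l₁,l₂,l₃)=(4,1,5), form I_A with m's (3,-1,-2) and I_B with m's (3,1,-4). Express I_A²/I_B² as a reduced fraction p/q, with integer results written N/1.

1/12

Shared (l₁,l₂,l₃)=(4,1,5): N and (l;000)² cancel in I_A²/I_B².
A: Δ = 0!·8!·2!/11! = 1/495; Racah Σ t=0..0: t=0:+1/10080 = 1/10080; ⇒ 3j(4 1 5; 3 -1 -2)² = 1/165, sgn -1
B: Δ = 0!·8!·2!/11! = 1/495; Racah Σ t=0..0: t=0:+1/10080 = 1/10080; ⇒ 3j(4 1 5; 3 1 -4)² = 4/55, sgn -1
I_A²/I_B² = (1/165)/(4/55) = 1/12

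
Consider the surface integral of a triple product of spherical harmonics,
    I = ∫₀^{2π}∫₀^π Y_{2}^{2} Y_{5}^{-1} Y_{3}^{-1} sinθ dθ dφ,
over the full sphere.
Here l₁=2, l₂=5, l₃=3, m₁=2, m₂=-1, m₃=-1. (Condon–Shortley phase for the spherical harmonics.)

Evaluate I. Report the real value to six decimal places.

-0.092802

Rules hold: Σm=0, L=10 even, 3≤3≤7.
N = 5·11·7 = 385
Δ = 4!·0!·6!/11! = 1/2310
Racah Σ t=2..2: t=2:+1/144 = 1/144
⇒ 3j(2 5 3; 0 0 0)² = 10/231, sgn -1
Racah Σ t=0..0: t=0:+1/1152 = 1/1152
⇒ 3j(2 5 3; 2 -1 -1)² = 1/154, sgn +1
4πI² = N·(3j₀)²·(3jₘ)² = 25/231
I = -1·√(0.108225/4π) = -0.09280237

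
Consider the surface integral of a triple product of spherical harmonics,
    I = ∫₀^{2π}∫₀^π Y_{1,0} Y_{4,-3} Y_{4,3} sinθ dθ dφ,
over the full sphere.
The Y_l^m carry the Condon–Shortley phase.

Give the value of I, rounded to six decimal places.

L=9 odd ⇒ parity kills the (l;000) factor ⇒ I = 0

0.000000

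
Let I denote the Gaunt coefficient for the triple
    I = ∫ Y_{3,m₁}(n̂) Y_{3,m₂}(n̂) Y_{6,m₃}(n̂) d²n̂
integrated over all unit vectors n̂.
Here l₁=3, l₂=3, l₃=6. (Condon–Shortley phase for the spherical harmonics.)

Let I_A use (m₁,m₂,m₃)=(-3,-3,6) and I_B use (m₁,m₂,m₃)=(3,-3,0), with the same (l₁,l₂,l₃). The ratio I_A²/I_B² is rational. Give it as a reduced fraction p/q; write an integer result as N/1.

924/1

Same 3,3,6: normalisation and zero-m 3j drop out of the ratio.
A: Δ: 0! 6! 6! / 13! → 1/12012; sum: t=0:+1/518400 = 1/518400; 3j²(3 3 6; -3 -3 6) = Δ·Π!·Σ² = 1/13  (sign +1)
B: Δ: 0! 6! 6! / 13! → 1/12012; sum: t=0:+1/518400 = 1/518400; 3j²(3 3 6; 3 -3 0) = Δ·Π!·Σ² = 1/12012  (sign +1)
I_A²/I_B² = (1/13)/(1/12012) = 924/1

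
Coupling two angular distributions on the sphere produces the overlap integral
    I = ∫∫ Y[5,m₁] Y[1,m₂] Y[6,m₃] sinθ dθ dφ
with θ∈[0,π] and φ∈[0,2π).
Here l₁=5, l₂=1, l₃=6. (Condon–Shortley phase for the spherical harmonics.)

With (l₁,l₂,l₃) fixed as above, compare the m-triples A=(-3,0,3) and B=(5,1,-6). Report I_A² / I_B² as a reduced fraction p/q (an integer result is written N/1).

Shared (l₁,l₂,l₃)=(5,1,6): N and (l;000)² cancel in I_A²/I_B².
A: Δ = 0!·10!·2!/13! = 1/858; Racah Σ t=0..0: t=0:+1/80640 = 1/80640; ⇒ 3j(5 1 6; -3 0 3)² = 9/286, sgn -1
B: Δ = 0!·10!·2!/13! = 1/858; Racah Σ t=0..0: t=0:+1/7257600 = 1/7257600; ⇒ 3j(5 1 6; 5 1 -6)² = 1/13, sgn +1
I_A²/I_B² = (9/286)/(1/13) = 9/22

9/22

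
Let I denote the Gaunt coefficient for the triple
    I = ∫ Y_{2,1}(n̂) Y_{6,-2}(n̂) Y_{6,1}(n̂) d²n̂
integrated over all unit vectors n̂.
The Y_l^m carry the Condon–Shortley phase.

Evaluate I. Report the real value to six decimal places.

0.088837

m-sum 0 ✓  L=14 even ✓  4≤6≤8 ✓
Π(2lᵢ+1) = 5×13×13 = 845
triangle coeff Δ(2,6,6) = 1/90090
Σ_t [0,2]: t=0:+1/69120 t=1:−1/14400 t=2:+1/69120 = -7/172800
(3j)²=14/715 [(2 6 6; 0 0 0)], sign=-1
Σ_t [0,1]: t=0:+1/34560 t=1:−1/60480 = 1/80640
(3j)²=6/1001 [(2 6 6; 1 -2 1)], sign=-1
⇒ 4πI² = 12/121
I = (+1)√(12/121/(4π)) = 0.08883682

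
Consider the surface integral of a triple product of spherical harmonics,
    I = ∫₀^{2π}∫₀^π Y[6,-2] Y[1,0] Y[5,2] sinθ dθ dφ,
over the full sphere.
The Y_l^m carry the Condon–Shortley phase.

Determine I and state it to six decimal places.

0.231133

Rules hold: Σm=0, L=12 even, 5≤5≤7.
N = 13·3·11 = 429
Δ = 2!·10!·0!/13! = 1/858
Racah Σ t=1..1: t=1:−1/14400 = -1/14400
⇒ 3j(6 1 5; 0 0 0)² = 6/143, sgn +1
Racah Σ t=1..1: t=1:−1/30240 = -1/30240
⇒ 3j(6 1 5; -2 0 2)² = 16/429, sgn +1
4πI² = N·(3j₀)²·(3jₘ)² = 96/143
I = +1·√(0.671329/4π) = 0.23113338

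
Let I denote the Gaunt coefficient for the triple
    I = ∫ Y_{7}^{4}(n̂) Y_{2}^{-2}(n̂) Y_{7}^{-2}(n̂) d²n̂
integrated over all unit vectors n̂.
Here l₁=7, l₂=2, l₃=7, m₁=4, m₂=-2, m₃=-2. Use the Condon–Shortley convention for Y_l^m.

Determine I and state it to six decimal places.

m-sum 0 ✓  L=16 even ✓  5≤7≤9 ✓
Π(2lᵢ+1) = 15×5×15 = 1125
triangle coeff Δ(7,2,7) = 1/185640
Σ_t [0,2]: t=0:+1/2419200 t=1:−1/518400 t=2:+1/2419200 = -1/907200
(3j)²=56/3315 [(7 2 7; 0 0 0)], sign=+1
Σ_t [0,0]: t=0:+1/8709120 = 1/8709120
(3j)²=55/3094 [(7 2 7; 4 -2 -2)], sign=-1
⇒ 4πI² = 16500/48841
I = (-1)√(16500/48841/(4π)) = -0.16396259

-0.163963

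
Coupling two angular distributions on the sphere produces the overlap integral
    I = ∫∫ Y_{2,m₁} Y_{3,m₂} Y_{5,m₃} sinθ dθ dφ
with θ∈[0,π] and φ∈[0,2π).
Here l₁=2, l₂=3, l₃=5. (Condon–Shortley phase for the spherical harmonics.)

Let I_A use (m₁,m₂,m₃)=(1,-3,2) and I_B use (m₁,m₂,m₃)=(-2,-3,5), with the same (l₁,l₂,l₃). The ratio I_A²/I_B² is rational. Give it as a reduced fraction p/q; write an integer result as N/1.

1/30

Same 2,3,5: normalisation and zero-m 3j drop out of the ratio.
A: Δ: 0! 4! 6! / 11! → 1/2310; sum: t=0:+1/4320 = 1/4320; 3j²(2 3 5; 1 -3 2) = Δ·Π!·Σ² = 1/330  (sign -1)
B: Δ: 0! 4! 6! / 11! → 1/2310; sum: t=0:+1/17280 = 1/17280; 3j²(2 3 5; -2 -3 5) = Δ·Π!·Σ² = 1/11  (sign +1)
I_A²/I_B² = (1/330)/(1/11) = 1/30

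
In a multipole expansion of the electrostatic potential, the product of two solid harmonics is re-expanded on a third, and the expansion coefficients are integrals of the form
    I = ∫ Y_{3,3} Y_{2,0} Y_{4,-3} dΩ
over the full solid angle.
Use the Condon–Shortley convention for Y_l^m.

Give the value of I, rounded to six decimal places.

Σlᵢ=9 odd — θ-integrand is odd under cosθ→−cosθ; I=0

0.000000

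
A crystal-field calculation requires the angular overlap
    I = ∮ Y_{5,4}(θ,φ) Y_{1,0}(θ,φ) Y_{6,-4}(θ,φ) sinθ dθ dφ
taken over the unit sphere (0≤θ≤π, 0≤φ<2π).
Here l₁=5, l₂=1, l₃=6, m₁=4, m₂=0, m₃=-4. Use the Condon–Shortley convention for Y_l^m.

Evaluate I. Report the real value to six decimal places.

Checks pass: Σm=0; 12 even; l₃=6∈[4,6].
(2·5+1)(2·1+1)(2·6+1) = 429
Δ: 0! 10! 2! / 13! → 1/858
sum: t=0:+1/14400 = 1/14400
3j²(5 1 6; 0 0 0) = Δ·Π!·Σ² = 6/143  (sign +1)
sum: t=0:+1/362880 = 1/362880
3j²(5 1 6; 4 0 -4) = Δ·Π!·Σ² = 10/429  (sign +1)
combine: 4πI² = 429·6/143·10/429 = 60/143
take √, sign +1: I = 0.18272698

0.182727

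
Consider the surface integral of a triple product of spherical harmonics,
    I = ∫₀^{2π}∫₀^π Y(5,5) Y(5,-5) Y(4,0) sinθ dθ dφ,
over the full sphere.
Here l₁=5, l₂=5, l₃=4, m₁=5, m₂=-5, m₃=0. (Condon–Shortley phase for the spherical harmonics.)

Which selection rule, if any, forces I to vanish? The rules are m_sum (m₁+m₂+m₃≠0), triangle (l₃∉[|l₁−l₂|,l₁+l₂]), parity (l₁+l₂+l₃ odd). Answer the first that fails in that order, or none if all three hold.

none

Σmᵢ = 0  ✓
l₃∈[|l₁−l₂|,l₁+l₂]=[0,10], have l₃=4  ✓
Σlᵢ = 14 ⇒ even  ✓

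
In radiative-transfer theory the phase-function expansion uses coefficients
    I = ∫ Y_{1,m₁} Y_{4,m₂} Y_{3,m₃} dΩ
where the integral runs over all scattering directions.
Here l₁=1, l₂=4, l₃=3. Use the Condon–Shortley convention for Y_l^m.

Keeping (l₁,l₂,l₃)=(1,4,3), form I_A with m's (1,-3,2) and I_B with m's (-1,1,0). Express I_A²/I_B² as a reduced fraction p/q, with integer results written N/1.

21/10

l's match ⇒ only the (l;m) 3-j factors differ between A and B.
A: triangle coeff Δ(1,4,3) = 1/252; Σ_t [0,0]: t=0:+1/240 = 1/240; (3j)²=1/12 [(1 4 3; 1 -3 2)], sign=-1
B: triangle coeff Δ(1,4,3) = 1/252; Σ_t [2,2]: t=2:+1/72 = 1/72; (3j)²=5/126 [(1 4 3; -1 1 0)], sign=-1
I_A²/I_B² = (1/12)/(5/126) = 21/10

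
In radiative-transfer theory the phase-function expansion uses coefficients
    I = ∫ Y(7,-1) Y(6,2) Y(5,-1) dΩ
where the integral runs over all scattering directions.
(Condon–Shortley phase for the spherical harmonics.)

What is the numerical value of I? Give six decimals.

Checks pass: Σm=0; 18 even; l₃=5∈[1,13].
(2·7+1)(2·6+1)(2·5+1) = 2145
Δ: 8! 6! 4! / 19! → 1/174594420
sum: t=2:+1/4147200 t=3:−1/207360 t=4:+1/82944 t=5:−1/207360 t=6:+1/4147200 = 1/345600
3j²(7 6 5; 0 0 0) = Δ·Π!·Σ² = 420/46189  (sign -1)
sum: t=4:+1/663552 t=5:−1/155520 t=6:+1/276480 t=7:−1/3628800 t=8:+1/696729600 = -367/232243200
3j²(7 6 5; -1 2 -1) = Δ·Π!·Σ² = 134689/19399380  (sign -1)
combine: 4πI² = 2145·420/46189·134689/19399380 = 2020335/14919047
take √, sign +1: I = 0.10380929

0.103809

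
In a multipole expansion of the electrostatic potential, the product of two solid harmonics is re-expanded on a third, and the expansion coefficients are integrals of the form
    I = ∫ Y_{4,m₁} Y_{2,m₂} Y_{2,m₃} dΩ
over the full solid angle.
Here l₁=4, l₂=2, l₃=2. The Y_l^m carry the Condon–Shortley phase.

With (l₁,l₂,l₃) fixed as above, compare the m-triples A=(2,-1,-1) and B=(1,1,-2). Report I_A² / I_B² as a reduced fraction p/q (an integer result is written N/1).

Same 4,2,2: normalisation and zero-m 3j drop out of the ratio.
A: Δ: 4! 4! 0! / 9! → 1/630; sum: t=1:−1/36 = -1/36; 3j²(4 2 2; 2 -1 -1) = Δ·Π!·Σ² = 4/63  (sign +1)
B: Δ: 4! 4! 0! / 9! → 1/630; sum: t=3:−1/144 = -1/144; 3j²(4 2 2; 1 1 -2) = Δ·Π!·Σ² = 1/126  (sign -1)
I_A²/I_B² = (4/63)/(1/126) = 8/1

8/1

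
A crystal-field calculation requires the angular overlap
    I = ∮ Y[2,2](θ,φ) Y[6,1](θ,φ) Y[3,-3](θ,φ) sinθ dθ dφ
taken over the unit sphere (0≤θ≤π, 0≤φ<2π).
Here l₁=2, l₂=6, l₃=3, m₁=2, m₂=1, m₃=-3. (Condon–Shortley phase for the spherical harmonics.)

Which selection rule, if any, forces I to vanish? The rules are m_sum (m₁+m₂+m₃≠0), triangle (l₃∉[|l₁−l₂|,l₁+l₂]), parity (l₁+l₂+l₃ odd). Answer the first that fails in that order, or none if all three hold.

Σmᵢ = 0  ✓
l₃∈[|l₁−l₂|,l₁+l₂]=[4,8], have l₃=3  ✗
Σlᵢ = 11 ⇒ odd

triangle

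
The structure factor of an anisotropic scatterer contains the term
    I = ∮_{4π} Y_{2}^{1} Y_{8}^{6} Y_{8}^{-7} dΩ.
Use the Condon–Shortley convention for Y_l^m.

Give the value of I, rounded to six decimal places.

-0.193012

Checks pass: Σm=0; 18 even; l₃=8∈[6,10].
(2·2+1)(2·8+1)(2·8+1) = 1445
Δ: 2! 2! 14! / 19! → 1/348840
sum: t=0:+1/116121600 t=1:−1/25401600 t=2:+1/116121600 = -1/45158400
3j²(2 8 8; 0 0 0) = Δ·Π!·Σ² = 24/1615  (sign -1)
sum: t=0:+1/174356582400 t=1:−1/12454041600 = -1/13412044800
3j²(2 8 8; 1 6 -7) = Δ·Π!·Σ² = 169/7752  (sign +1)
combine: 4πI² = 1445·24/1615·169/7752 = 169/361
take √, sign -1: I = -0.19301223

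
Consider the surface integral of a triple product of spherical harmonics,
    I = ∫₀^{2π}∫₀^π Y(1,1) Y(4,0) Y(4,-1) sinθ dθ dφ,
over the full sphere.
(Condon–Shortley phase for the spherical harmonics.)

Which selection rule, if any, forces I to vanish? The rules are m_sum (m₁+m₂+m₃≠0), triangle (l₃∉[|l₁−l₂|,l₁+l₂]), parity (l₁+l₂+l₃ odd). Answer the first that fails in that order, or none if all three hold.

parity

azimuthal sum: 1 + 0 − 1 = 0  ✓
3 ≤ 4 ≤ 5 (triangle on l)  ✓
L = 1 + 4 + 4 = 9 (odd)  ✗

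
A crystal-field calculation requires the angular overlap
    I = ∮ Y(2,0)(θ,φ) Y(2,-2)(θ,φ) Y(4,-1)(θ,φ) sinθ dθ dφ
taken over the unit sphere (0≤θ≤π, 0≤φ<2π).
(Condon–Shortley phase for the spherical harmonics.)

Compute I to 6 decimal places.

Σmᵢ = -3 ≠ 0, so the φ-integral vanishes; I = 0

0.000000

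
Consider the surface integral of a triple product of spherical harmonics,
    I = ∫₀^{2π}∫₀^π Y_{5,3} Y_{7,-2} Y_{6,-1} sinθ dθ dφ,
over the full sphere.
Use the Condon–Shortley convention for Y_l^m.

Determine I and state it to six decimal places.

Rules hold: Σm=0, L=18 even, 2≤6≤12.
N = 11·15·13 = 2145
Δ = 6!·4!·8!/19! = 1/174594420
Racah Σ t=1..5: t=1:−1/4147200 t=2:+1/207360 t=3:−1/82944 t=4:+1/207360 t=5:−1/4147200 = -1/345600
⇒ 3j(5 7 6; 0 0 0)² = 420/46189, sgn -1
Racah Σ t=0..2: t=0:+1/2073600 t=1:−1/414720 t=2:+1/829440 = -1/1382400
⇒ 3j(5 7 6; 3 -2 -1)² = 294/46189, sgn +1
4πI² = N·(3j₀)²·(3jₘ)² = 1852200/14919047
I = -1·√(0.12415/4π) = -0.09939590

-0.099396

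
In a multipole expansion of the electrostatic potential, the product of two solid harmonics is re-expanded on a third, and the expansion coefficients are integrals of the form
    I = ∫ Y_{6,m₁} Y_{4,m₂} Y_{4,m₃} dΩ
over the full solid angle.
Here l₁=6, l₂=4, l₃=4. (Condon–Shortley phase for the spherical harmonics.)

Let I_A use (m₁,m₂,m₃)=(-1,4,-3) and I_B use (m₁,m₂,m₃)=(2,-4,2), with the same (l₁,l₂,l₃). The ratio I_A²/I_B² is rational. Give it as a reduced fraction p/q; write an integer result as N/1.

Same 6,4,4: normalisation and zero-m 3j drop out of the ratio.
A: Δ: 6! 6! 2! / 15! → 1/1261260; sum: t=6:+1/172800 = 1/172800; 3j²(6 4 4; -1 4 -3) = Δ·Π!·Σ² = 7/2145  (sign -1)
B: Δ: 6! 6! 2! / 15! → 1/1261260; sum: t=0:+1/69120 = 1/69120; 3j²(6 4 4; 2 -4 2) = Δ·Π!·Σ² = 4/429  (sign +1)
I_A²/I_B² = (7/2145)/(4/429) = 7/20

7/20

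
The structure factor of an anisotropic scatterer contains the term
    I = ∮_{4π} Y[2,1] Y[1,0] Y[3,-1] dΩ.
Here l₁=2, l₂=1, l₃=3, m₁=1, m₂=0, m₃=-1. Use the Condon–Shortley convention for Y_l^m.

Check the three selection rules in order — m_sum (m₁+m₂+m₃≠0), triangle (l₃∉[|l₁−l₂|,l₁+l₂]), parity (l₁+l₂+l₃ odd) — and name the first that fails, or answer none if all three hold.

none

azimuthal sum: 1 + 0 − 1 = 0  ✓
1 ≤ 3 ≤ 3 (triangle on l)  ✓
L = 2 + 1 + 3 = 6 (even)  ✓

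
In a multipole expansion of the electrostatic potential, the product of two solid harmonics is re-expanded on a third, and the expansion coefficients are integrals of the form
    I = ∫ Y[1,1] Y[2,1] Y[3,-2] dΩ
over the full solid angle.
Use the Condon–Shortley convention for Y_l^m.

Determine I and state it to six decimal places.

m-sum 0 ✓  L=6 even ✓  1≤3≤3 ✓
Π(2lᵢ+1) = 3×5×7 = 105
triangle coeff Δ(1,2,3) = 1/105
Σ_t [0,0]: t=0:+1/4 = 1/4
(3j)²=3/35 [(1 2 3; 0 0 0)], sign=-1
Σ_t [0,0]: t=0:+1/12 = 1/12
(3j)²=2/21 [(1 2 3; 1 1 -2)], sign=-1
⇒ 4πI² = 6/7
I = (+1)√(6/7/(4π)) = 0.26116903

0.261169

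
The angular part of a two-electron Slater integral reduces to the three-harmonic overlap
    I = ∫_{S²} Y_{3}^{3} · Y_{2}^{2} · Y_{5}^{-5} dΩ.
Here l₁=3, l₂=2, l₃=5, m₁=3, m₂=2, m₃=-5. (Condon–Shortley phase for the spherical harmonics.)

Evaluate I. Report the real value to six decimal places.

Rules hold: Σm=0, L=10 even, 1≤5≤5.
N = 7·5·11 = 385
Δ = 0!·6!·4!/11! = 1/2310
Racah Σ t=0..0: t=0:+1/144 = 1/144
⇒ 3j(3 2 5; 0 0 0)² = 10/231, sgn -1
Racah Σ t=0..0: t=0:+1/17280 = 1/17280
⇒ 3j(3 2 5; 3 2 -5)² = 1/11, sgn +1
4πI² = N·(3j₀)²·(3jₘ)² = 50/33
I = -1·√(1.51515/4π) = -0.34723469

-0.347235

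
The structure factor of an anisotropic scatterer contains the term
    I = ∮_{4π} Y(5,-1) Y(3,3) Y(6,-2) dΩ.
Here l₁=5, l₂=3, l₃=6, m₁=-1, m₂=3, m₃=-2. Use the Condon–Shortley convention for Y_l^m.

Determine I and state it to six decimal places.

Checks pass: Σm=0; 14 even; l₃=6∈[2,8].
(2·5+1)(2·3+1)(2·6+1) = 1001
Δ: 2! 8! 4! / 15! → 1/675675
sum: t=0:+1/8640 t=1:−1/2304 t=2:+1/8640 = -7/34560
3j²(5 3 6; 0 0 0) = Δ·Π!·Σ² = 7/429  (sign -1)
sum: t=2:+1/27648 = 1/27648
3j²(5 3 6; -1 3 -2) = Δ·Π!·Σ² = 10/429  (sign +1)
combine: 4πI² = 1001·7/429·10/429 = 490/1287
take √, sign -1: I = -0.17406195

-0.174062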